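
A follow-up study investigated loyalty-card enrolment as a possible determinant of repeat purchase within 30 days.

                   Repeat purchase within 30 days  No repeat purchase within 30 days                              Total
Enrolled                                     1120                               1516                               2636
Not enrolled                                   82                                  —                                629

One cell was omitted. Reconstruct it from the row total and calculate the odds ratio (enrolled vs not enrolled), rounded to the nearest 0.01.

4.93

The missing cell is in the unexposed row: 629 − 82 = 547.
So a = 1120, b = 1516, c = 82, d = 547.
OR = (a·d)/(b·c) = (1120 × 547) / (1516 × 82) = 612640 / 124312 = 4.92825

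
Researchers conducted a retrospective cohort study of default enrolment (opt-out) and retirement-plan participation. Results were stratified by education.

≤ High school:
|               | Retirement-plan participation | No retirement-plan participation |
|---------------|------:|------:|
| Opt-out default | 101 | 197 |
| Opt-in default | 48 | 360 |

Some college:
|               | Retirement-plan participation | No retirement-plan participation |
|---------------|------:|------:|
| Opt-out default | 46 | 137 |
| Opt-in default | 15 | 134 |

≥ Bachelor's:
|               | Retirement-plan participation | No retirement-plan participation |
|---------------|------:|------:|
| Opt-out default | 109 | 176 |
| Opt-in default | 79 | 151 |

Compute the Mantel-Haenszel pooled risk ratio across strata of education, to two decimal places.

1.77

RR_MH = Σ(aᵢ·n₀ᵢ/nᵢ) / Σ(cᵢ·n₁ᵢ/nᵢ), with n₁ᵢ = aᵢ+bᵢ (exposed), n₀ᵢ = cᵢ+dᵢ (unexposed), nᵢ = n₁ᵢ+n₀ᵢ.
Stratum 1 (≤ High school): n₁ = 298, n₀ = 408, n = 706; a·n₀/n = 101·408/706 = 58.3683; c·n₁/n = 48·298/706 = 20.2606
Stratum 2 (Some college): n₁ = 183, n₀ = 149, n = 332; a·n₀/n = 46·149/332 = 20.6446; c·n₁/n = 15·183/332 = 8.2681
Stratum 3 (≥ Bachelor's): n₁ = 285, n₀ = 230, n = 515; a·n₀/n = 109·230/515 = 48.6796; c·n₁/n = 79·285/515 = 43.7184
RR_MH = (58.3683 + 20.6446 + 48.6796) / (20.2606 + 8.2681 + 43.7184) = 127.6925 / 72.2471 = 1.76744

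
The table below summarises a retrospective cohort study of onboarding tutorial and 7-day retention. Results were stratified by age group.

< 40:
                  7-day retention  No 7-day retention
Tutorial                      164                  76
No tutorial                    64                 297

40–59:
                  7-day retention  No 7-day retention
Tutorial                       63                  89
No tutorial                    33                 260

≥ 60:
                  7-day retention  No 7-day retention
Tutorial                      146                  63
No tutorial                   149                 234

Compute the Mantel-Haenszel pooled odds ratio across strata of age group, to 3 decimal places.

5.747

OR_MH = Σ(aᵢdᵢ/nᵢ) / Σ(bᵢcᵢ/nᵢ), where nᵢ is the stratum total.
Stratum 1 (< 40): n = 601; a·d/n = 164·297/601 = 81.0449; b·c/n = 76·64/601 = 8.0932
Stratum 2 (40–59): n = 445; a·d/n = 63·260/445 = 36.8090; b·c/n = 89·33/445 = 6.6000
Stratum 3 (≥ 60): n = 592; a·d/n = 146·234/592 = 57.7095; b·c/n = 63·149/592 = 15.8564
OR_MH = (81.0449 + 36.8090 + 57.7095) / (8.0932 + 6.6000 + 15.8564) = 175.5634 / 30.5496 = 5.74683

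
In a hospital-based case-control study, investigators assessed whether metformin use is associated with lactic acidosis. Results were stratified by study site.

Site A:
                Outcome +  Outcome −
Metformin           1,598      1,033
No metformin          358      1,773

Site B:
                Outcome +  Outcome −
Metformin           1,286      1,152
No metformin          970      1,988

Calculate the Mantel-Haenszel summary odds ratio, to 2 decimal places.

3.75

OR_MH = Σ(aᵢdᵢ/nᵢ) / Σ(bᵢcᵢ/nᵢ), where nᵢ is the stratum total.
Stratum 1 (Site A): n = 4762; a·d/n = 1598·1773/4762 = 594.9714; b·c/n = 1033·358/4762 = 77.6594
Stratum 2 (Site B): n = 5396; a·d/n = 1286·1988/5396 = 473.7895; b·c/n = 1152·970/5396 = 207.0867
OR_MH = (594.9714 + 473.7895) / (77.6594 + 207.0867) = 1068.7609 / 284.7461 = 3.75338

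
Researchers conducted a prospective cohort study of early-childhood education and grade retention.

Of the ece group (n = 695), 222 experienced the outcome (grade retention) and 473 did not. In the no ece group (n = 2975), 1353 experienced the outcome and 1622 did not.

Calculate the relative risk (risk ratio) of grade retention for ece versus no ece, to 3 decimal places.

0.702

From the description: a = 222, b = 473, c = 1353, d = 1622.
Risk in exposed = 222/695 = 0.31942; risk in unexposed = 1353/2975 = 0.45479.
RR = 0.31942 / 0.45479 = 0.70236
The risk is 30% lower among the exposed than among the unexposed.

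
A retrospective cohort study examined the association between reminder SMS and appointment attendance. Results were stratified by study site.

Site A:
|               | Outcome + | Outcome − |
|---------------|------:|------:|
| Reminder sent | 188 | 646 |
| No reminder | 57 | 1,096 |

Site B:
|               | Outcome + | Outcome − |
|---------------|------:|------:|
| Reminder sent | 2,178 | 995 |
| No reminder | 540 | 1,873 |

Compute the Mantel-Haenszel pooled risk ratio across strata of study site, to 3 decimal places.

3.175

RR_MH = Σ(aᵢ·n₀ᵢ/nᵢ) / Σ(cᵢ·n₁ᵢ/nᵢ), with n₁ᵢ = aᵢ+bᵢ (exposed), n₀ᵢ = cᵢ+dᵢ (unexposed), nᵢ = n₁ᵢ+n₀ᵢ.
Stratum 1 (Site A): n₁ = 834, n₀ = 1153, n = 1987; a·n₀/n = 188·1153/1987 = 109.0911; c·n₁/n = 57·834/1987 = 23.9245
Stratum 2 (Site B): n₁ = 3173, n₀ = 2413, n = 5586; a·n₀/n = 2178·2413/5586 = 940.8367; c·n₁/n = 540·3173/5586 = 306.7347
RR_MH = (109.0911 + 940.8367) / (23.9245 + 306.7347) = 1049.9278 / 330.6592 = 3.17526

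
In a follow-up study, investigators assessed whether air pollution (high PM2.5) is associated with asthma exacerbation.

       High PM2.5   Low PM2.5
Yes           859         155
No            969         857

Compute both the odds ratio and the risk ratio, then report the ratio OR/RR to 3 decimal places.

1.598

Reading the table with exposure as columns: a = 859 (High PM2.5, case), b = 969 (High PM2.5, non-case), c = 155 (Low PM2.5, case), d = 857.
OR = (859·857)/(969·155) = 736163/150195 = 4.90138
Risk in exposed = 859/1828 = 0.46991; risk in unexposed = 155/1012 = 0.15316; RR = 3.06807
OR/RR = 4.90138 / 3.06807 = 1.59754
The outcome is not rare, so the OR lies further from 1 than the RR.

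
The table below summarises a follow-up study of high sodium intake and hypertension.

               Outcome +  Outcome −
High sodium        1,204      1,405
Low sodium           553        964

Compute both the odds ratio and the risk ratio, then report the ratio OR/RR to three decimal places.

Cells: a = 1204, b = 1405, c = 553, d = 964.
OR = (1204·964)/(1405·553) = 1160656/776965 = 1.49383
Risk in exposed = 1204/2609 = 0.46148; risk in unexposed = 553/1517 = 0.36454; RR = 1.26594
OR/RR = 1.49383 / 1.26594 = 1.18002
The outcome is not rare, so the OR lies further from 1 than the RR.

1.180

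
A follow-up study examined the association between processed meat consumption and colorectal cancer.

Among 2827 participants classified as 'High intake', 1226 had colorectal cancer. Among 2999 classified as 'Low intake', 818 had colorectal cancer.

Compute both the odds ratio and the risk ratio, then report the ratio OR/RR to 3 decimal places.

1.284

From the description: a = 1226, b = 1601, c = 818, d = 2181.
OR = (1226·2181)/(1601·818) = 2673906/1309618 = 2.04174
Risk in exposed = 1226/2827 = 0.43368; risk in unexposed = 818/2999 = 0.27276; RR = 1.58997
OR/RR = 2.04174 / 1.58997 = 1.28414
The outcome is not rare, so the OR lies further from 1 than the RR.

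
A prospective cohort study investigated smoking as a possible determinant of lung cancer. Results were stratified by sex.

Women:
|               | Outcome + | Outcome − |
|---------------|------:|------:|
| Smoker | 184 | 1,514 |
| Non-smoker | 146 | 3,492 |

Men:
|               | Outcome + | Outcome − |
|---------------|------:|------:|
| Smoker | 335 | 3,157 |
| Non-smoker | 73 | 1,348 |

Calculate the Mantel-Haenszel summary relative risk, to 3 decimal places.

2.261

RR_MH = Σ(aᵢ·n₀ᵢ/nᵢ) / Σ(cᵢ·n₁ᵢ/nᵢ), with n₁ᵢ = aᵢ+bᵢ (exposed), n₀ᵢ = cᵢ+dᵢ (unexposed), nᵢ = n₁ᵢ+n₀ᵢ.
Stratum 1 (Women): n₁ = 1698, n₀ = 3638, n = 5336; a·n₀/n = 184·3638/5336 = 125.4483; c·n₁/n = 146·1698/5336 = 46.4595
Stratum 2 (Men): n₁ = 3492, n₀ = 1421, n = 4913; a·n₀/n = 335·1421/4913 = 96.8929; c·n₁/n = 73·3492/4913 = 51.8860
RR_MH = (125.4483 + 96.8929) / (46.4595 + 51.8860) = 222.3412 / 98.3455 = 2.26082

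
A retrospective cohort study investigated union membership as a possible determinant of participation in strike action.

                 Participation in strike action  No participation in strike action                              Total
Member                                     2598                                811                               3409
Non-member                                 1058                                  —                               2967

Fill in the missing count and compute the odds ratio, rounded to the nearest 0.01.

The missing cell is in the unexposed row: 2967 − 1058 = 1909.
So a = 2598, b = 811, c = 1058, d = 1909.
OR = (a·d)/(b·c) = (2598 × 1909) / (811 × 1058) = 4959582 / 858038 = 5.78014

5.78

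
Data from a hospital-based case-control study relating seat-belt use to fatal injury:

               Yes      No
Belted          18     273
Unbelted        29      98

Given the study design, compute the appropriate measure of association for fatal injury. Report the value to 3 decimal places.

Cells: a = 18, b = 273, c = 29, d = 98.
This is a hospital-based case-control study: participants were sampled on outcome status, so risks in the source population cannot be estimated directly — relative risk is not valid here. The odds ratio is the appropriate measure.
OR = (a·d)/(b·c) = (18 × 98) / (273 × 29) = 1764 / 7917 = 0.22281

0.223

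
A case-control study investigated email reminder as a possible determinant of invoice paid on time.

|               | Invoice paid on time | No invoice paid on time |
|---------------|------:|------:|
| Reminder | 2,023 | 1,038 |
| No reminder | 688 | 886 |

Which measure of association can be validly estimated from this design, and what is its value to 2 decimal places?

2.51

Cells: a = 2023, b = 1038, c = 688, d = 886.
This is a case-control study: participants were sampled on outcome status, so risks in the source population cannot be estimated directly — relative risk is not valid here. The odds ratio is the appropriate measure.
OR = (a·d)/(b·c) = (2023 × 886) / (1038 × 688) = 1792378 / 714144 = 2.50983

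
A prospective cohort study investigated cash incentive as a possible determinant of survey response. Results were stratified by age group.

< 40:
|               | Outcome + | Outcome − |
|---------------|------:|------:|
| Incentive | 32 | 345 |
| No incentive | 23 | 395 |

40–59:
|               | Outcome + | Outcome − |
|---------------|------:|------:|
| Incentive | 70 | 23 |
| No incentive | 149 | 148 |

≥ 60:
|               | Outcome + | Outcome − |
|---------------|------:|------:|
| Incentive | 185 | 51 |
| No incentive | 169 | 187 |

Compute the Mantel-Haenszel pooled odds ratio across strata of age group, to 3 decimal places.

3.028

OR_MH = Σ(aᵢdᵢ/nᵢ) / Σ(bᵢcᵢ/nᵢ), where nᵢ is the stratum total.
Stratum 1 (< 40): n = 795; a·d/n = 32·395/795 = 15.8994; b·c/n = 345·23/795 = 9.9811
Stratum 2 (40–59): n = 390; a·d/n = 70·148/390 = 26.5641; b·c/n = 23·149/390 = 8.7872
Stratum 3 (≥ 60): n = 592; a·d/n = 185·187/592 = 58.4375; b·c/n = 51·169/592 = 14.5591
OR_MH = (15.8994 + 26.5641 + 58.4375) / (9.9811 + 8.7872 + 14.5591) = 100.9010 / 33.3274 = 3.02757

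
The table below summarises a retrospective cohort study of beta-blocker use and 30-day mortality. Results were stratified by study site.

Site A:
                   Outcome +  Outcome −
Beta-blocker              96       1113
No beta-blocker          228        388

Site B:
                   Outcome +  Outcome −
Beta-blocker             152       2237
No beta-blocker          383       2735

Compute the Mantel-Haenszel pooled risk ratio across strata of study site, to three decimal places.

RR_MH = Σ(aᵢ·n₀ᵢ/nᵢ) / Σ(cᵢ·n₁ᵢ/nᵢ), with n₁ᵢ = aᵢ+bᵢ (exposed), n₀ᵢ = cᵢ+dᵢ (unexposed), nᵢ = n₁ᵢ+n₀ᵢ.
Stratum 1 (Site A): n₁ = 1209, n₀ = 616, n = 1825; a·n₀/n = 96·616/1825 = 32.4033; c·n₁/n = 228·1209/1825 = 151.0422
Stratum 2 (Site B): n₁ = 2389, n₀ = 3118, n = 5507; a·n₀/n = 152·3118/5507 = 86.0607; c·n₁/n = 383·2389/5507 = 166.1498
RR_MH = (32.4033 + 86.0607) / (151.0422 + 166.1498) = 118.4639 / 317.1920 = 0.37348

0.373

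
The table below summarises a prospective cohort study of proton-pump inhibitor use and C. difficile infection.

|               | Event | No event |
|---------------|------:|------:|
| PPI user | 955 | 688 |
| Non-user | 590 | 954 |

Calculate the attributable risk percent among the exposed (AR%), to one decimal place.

Cells: a = 955, b = 688, c = 590, d = 954.
Risk in exposed = 955/1643 = 0.58125; risk in unexposed = 590/1544 = 0.38212.
RR = 0.58125/0.38212 = 1.52111
AR% = (RR − 1)/RR × 100 = (1.52111 − 1)/1.52111 × 100 = 34.2586%

34.3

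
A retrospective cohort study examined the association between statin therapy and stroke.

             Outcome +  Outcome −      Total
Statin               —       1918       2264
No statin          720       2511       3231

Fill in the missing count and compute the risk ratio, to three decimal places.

The missing cell is in the exposed row: 2264 − 1918 = 346.
So a = 346, b = 1918, c = 720, d = 2511.
RR = [a/(a+b)] / [c/(c+d)] = (346/2264) / (720/3231) = 0.15283/0.22284 = 0.68581

0.686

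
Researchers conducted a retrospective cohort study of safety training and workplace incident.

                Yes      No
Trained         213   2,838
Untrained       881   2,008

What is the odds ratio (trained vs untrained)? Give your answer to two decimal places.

Cells: a = 213, b = 2838, c = 881, d = 2008.
OR = (a·d)/(b·c) = (213 × 2008) / (2838 × 881) = 427704 / 2500278 = 0.17106
Exposure is associated with lower odds of workplace incident (OR = 0.17 < 1).

0.17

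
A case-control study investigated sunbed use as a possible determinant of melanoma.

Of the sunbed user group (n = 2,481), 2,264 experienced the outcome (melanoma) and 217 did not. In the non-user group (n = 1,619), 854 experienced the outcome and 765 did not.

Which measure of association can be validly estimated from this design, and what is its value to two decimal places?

From the description: a = 2264, b = 217, c = 854, d = 765.
This is a case-control study: participants were sampled on outcome status, so risks in the source population cannot be estimated directly — relative risk is not valid here. The odds ratio is the appropriate measure.
OR = (a·d)/(b·c) = (2264 × 765) / (217 × 854) = 1731960 / 185318 = 9.34588

9.35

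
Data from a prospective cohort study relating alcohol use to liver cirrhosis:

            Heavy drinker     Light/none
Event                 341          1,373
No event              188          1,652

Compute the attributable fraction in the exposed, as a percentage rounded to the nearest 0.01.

Reading the table with exposure as columns: a = 341 (Heavy drinker, case), b = 188 (Heavy drinker, non-case), c = 1373 (Light/none, case), d = 1652.
Risk in exposed = 341/529 = 0.64461; risk in unexposed = 1373/3025 = 0.45388.
RR = 0.64461/0.45388 = 1.42021
AR% = (RR − 1)/RR × 100 = (1.42021 − 1)/1.42021 × 100 = 29.5880%

29.59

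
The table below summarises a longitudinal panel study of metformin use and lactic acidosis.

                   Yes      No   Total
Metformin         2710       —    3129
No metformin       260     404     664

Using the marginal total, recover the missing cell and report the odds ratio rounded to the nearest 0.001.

The missing cell is in the exposed row: 3129 − 2710 = 419.
So a = 2710, b = 419, c = 260, d = 404.
OR = (a·d)/(b·c) = (2710 × 404) / (419 × 260) = 1094840 / 108940 = 10.04994

10.050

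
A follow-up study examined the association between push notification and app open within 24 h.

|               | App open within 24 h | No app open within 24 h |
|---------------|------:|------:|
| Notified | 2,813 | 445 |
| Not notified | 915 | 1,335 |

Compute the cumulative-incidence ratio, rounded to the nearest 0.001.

2.123

Cells: a = 2813, b = 445, c = 915, d = 1335.
Risk in exposed = 2813/3258 = 0.86341; risk in unexposed = 915/2250 = 0.40667.
RR = 0.86341 / 0.40667 = 2.12315
The risk among the exposed is 2.12 times that among the unexposed.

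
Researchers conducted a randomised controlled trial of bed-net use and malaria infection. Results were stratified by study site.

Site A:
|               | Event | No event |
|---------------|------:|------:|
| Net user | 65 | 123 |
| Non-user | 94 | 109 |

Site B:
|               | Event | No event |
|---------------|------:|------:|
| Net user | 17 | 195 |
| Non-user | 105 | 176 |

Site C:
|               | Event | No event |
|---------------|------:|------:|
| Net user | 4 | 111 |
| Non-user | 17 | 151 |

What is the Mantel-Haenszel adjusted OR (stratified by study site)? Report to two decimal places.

0.34

OR_MH = Σ(aᵢdᵢ/nᵢ) / Σ(bᵢcᵢ/nᵢ), where nᵢ is the stratum total.
Stratum 1 (Site A): n = 391; a·d/n = 65·109/391 = 18.1202; b·c/n = 123·94/391 = 29.5703
Stratum 2 (Site B): n = 493; a·d/n = 17·176/493 = 6.0690; b·c/n = 195·105/493 = 41.5314
Stratum 3 (Site C): n = 283; a·d/n = 4·151/283 = 2.1343; b·c/n = 111·17/283 = 6.6678
OR_MH = (18.1202 + 6.0690 + 2.1343) / (29.5703 + 41.5314 + 6.6678) = 26.3234 / 77.7696 = 0.33848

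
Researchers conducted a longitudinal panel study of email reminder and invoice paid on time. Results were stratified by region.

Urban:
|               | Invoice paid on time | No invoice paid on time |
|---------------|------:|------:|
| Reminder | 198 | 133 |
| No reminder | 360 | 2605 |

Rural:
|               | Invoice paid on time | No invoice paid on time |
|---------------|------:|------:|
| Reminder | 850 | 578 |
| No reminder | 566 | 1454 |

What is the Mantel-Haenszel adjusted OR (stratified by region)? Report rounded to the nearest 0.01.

OR_MH = Σ(aᵢdᵢ/nᵢ) / Σ(bᵢcᵢ/nᵢ), where nᵢ is the stratum total.
Stratum 1 (Urban): n = 3296; a·d/n = 198·2605/3296 = 156.4897; b·c/n = 133·360/3296 = 14.5267
Stratum 2 (Rural): n = 3448; a·d/n = 850·1454/3448 = 358.4397; b·c/n = 578·566/3448 = 94.8805
OR_MH = (156.4897 + 358.4397) / (14.5267 + 94.8805) = 514.9294 / 109.4072 = 4.70654

4.71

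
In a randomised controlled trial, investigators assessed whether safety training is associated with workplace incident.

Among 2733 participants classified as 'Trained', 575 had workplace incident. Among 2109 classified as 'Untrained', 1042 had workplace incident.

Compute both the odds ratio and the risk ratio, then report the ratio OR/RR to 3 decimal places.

From the description: a = 575, b = 2158, c = 1042, d = 1067.
OR = (575·1067)/(2158·1042) = 613525/2248636 = 0.27284
Risk in exposed = 575/2733 = 0.21039; risk in unexposed = 1042/2109 = 0.49407; RR = 0.42583
OR/RR = 0.27284 / 0.42583 = 0.64073
The outcome is not rare, so the OR lies further from 1 than the RR.

0.641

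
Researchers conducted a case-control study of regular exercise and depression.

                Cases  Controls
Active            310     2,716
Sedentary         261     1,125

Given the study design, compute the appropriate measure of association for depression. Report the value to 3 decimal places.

0.492

Cells: a = 310, b = 2716, c = 261, d = 1125.
This is a case-control study: participants were sampled on outcome status, so risks in the source population cannot be estimated directly — relative risk is not valid here. The odds ratio is the appropriate measure.
OR = (a·d)/(b·c) = (310 × 1125) / (2716 × 261) = 348750 / 708876 = 0.49198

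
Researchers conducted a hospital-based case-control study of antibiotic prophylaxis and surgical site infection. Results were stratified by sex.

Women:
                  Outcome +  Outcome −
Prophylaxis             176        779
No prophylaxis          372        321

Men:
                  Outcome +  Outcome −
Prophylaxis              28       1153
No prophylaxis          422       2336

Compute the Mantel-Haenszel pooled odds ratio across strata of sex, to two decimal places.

OR_MH = Σ(aᵢdᵢ/nᵢ) / Σ(bᵢcᵢ/nᵢ), where nᵢ is the stratum total.
Stratum 1 (Women): n = 1648; a·d/n = 176·321/1648 = 34.2816; b·c/n = 779·372/1648 = 175.8422
Stratum 2 (Men): n = 3939; a·d/n = 28·2336/3939 = 16.6052; b·c/n = 1153·422/3939 = 123.5253
OR_MH = (34.2816 + 16.6052) / (175.8422 + 123.5253) = 50.8868 / 299.3675 = 0.16998

0.17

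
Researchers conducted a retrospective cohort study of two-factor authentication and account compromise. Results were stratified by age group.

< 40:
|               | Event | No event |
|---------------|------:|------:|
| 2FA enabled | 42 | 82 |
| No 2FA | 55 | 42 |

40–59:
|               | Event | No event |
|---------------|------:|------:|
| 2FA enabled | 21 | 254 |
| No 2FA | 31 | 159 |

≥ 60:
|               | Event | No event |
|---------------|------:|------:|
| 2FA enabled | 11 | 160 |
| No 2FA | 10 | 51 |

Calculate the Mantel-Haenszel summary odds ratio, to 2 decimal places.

OR_MH = Σ(aᵢdᵢ/nᵢ) / Σ(bᵢcᵢ/nᵢ), where nᵢ is the stratum total.
Stratum 1 (< 40): n = 221; a·d/n = 42·42/221 = 7.9819; b·c/n = 82·55/221 = 20.4072
Stratum 2 (40–59): n = 465; a·d/n = 21·159/465 = 7.1806; b·c/n = 254·31/465 = 16.9333
Stratum 3 (≥ 60): n = 232; a·d/n = 11·51/232 = 2.4181; b·c/n = 160·10/232 = 6.8966
OR_MH = (7.9819 + 7.1806 + 2.4181) / (20.4072 + 16.9333 + 6.8966) = 17.5806 / 44.2371 = 0.39742

0.40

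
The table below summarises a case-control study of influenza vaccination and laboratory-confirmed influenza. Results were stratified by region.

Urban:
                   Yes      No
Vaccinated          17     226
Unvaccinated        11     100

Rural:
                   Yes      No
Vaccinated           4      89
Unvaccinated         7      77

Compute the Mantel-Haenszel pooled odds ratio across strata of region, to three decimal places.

OR_MH = Σ(aᵢdᵢ/nᵢ) / Σ(bᵢcᵢ/nᵢ), where nᵢ is the stratum total.
Stratum 1 (Urban): n = 354; a·d/n = 17·100/354 = 4.8023; b·c/n = 226·11/354 = 7.0226
Stratum 2 (Rural): n = 177; a·d/n = 4·77/177 = 1.7401; b·c/n = 89·7/177 = 3.5198
OR_MH = (4.8023 + 1.7401) / (7.0226 + 3.5198) = 6.5424 / 10.5424 = 0.62058

0.621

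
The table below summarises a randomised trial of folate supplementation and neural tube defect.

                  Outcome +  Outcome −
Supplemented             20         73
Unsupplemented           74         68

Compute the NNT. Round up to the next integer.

4

Risk in treated group = 20/93 = 0.21505; risk in control = 74/142 = 0.52113.
Absolute risk reduction = 0.52113 − 0.21505 = 0.30607
NNT = 1 / ARR = 1 / 0.30607 = 3.267 → round up → 4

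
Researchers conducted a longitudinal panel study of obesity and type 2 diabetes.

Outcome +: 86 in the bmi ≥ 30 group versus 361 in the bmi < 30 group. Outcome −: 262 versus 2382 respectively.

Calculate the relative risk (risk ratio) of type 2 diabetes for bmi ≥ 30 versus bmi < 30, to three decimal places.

1.878

From the description: a = 86, b = 262, c = 361, d = 2382.
Risk in exposed = 86/348 = 0.24713; risk in unexposed = 361/2743 = 0.13161.
RR = 0.24713 / 0.13161 = 1.87775
The risk among the exposed is 1.88 times that among the unexposed.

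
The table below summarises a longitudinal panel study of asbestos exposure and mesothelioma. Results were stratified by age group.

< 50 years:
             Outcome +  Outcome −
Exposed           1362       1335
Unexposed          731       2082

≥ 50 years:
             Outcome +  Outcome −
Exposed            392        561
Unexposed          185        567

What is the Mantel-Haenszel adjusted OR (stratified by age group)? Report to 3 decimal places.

OR_MH = Σ(aᵢdᵢ/nᵢ) / Σ(bᵢcᵢ/nᵢ), where nᵢ is the stratum total.
Stratum 1 (< 50 years): n = 5510; a·d/n = 1362·2082/5510 = 514.6432; b·c/n = 1335·731/5510 = 177.1116
Stratum 2 (≥ 50 years): n = 1705; a·d/n = 392·567/1705 = 130.3601; b·c/n = 561·185/1705 = 60.8710
OR_MH = (514.6432 + 130.3601) / (177.1116 + 60.8710) = 645.0033 / 237.9826 = 2.71030

2.710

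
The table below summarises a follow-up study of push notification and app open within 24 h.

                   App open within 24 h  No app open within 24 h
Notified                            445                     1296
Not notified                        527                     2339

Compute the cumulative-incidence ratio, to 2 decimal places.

1.39

Cells: a = 445, b = 1296, c = 527, d = 2339.
Risk in exposed = 445/1741 = 0.25560; risk in unexposed = 527/2866 = 0.18388.
RR = 0.25560 / 0.18388 = 1.39004
The risk among the exposed is 1.39 times that among the unexposed.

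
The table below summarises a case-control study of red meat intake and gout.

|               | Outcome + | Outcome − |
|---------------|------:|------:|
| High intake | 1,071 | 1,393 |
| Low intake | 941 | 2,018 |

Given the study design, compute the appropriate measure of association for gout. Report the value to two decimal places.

Cells: a = 1071, b = 1393, c = 941, d = 2018.
This is a case-control study: participants were sampled on outcome status, so risks in the source population cannot be estimated directly — relative risk is not valid here. The odds ratio is the appropriate measure.
OR = (a·d)/(b·c) = (1071 × 2018) / (1393 × 941) = 2161278 / 1310813 = 1.64881

1.65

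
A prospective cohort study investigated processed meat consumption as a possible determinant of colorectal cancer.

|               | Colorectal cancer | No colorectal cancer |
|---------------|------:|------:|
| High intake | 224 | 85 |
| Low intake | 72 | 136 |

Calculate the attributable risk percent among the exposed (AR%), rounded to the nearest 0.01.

Cells: a = 224, b = 85, c = 72, d = 136.
Risk in exposed = 224/309 = 0.72492; risk in unexposed = 72/208 = 0.34615.
RR = 0.72492/0.34615 = 2.09421
AR% = (RR − 1)/RR × 100 = (2.09421 − 1)/2.09421 × 100 = 52.2493%

52.25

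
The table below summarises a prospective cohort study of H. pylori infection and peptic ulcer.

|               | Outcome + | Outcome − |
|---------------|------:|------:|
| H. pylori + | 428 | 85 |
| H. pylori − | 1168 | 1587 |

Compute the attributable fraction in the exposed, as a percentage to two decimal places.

49.18

Cells: a = 428, b = 85, c = 1168, d = 1587.
Risk in exposed = 428/513 = 0.83431; risk in unexposed = 1168/2755 = 0.42396.
RR = 0.83431/0.42396 = 1.96791
AR% = (RR − 1)/RR × 100 = (1.96791 − 1)/1.96791 × 100 = 49.1847%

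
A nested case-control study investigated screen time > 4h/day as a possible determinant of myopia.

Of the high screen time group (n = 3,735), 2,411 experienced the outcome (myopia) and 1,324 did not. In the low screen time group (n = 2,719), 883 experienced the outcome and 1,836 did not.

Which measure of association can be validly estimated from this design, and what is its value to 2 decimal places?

3.79

From the description: a = 2411, b = 1324, c = 883, d = 1836.
This is a nested case-control study: participants were sampled on outcome status, so risks in the source population cannot be estimated directly — relative risk is not valid here. The odds ratio is the appropriate measure.
OR = (a·d)/(b·c) = (2411 × 1836) / (1324 × 883) = 4426596 / 1169092 = 3.78635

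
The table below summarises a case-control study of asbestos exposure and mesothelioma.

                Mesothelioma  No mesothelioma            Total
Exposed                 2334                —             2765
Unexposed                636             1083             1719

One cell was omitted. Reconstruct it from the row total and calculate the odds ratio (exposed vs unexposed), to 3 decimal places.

9.221

The missing cell is in the exposed row: 2765 − 2334 = 431.
So a = 2334, b = 431, c = 636, d = 1083.
OR = (a·d)/(b·c) = (2334 × 1083) / (431 × 636) = 2527722 / 274116 = 9.22136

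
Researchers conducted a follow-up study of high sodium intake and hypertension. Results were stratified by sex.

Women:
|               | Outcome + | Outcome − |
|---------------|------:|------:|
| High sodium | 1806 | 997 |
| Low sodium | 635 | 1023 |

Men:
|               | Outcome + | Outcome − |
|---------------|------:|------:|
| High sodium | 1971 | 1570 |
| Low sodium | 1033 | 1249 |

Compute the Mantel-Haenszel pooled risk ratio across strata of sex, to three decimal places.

1.405

RR_MH = Σ(aᵢ·n₀ᵢ/nᵢ) / Σ(cᵢ·n₁ᵢ/nᵢ), with n₁ᵢ = aᵢ+bᵢ (exposed), n₀ᵢ = cᵢ+dᵢ (unexposed), nᵢ = n₁ᵢ+n₀ᵢ.
Stratum 1 (Women): n₁ = 2803, n₀ = 1658, n = 4461; a·n₀/n = 1806·1658/4461 = 671.2280; c·n₁/n = 635·2803/4461 = 398.9924
Stratum 2 (Men): n₁ = 3541, n₀ = 2282, n = 5823; a·n₀/n = 1971·2282/5823 = 772.4235; c·n₁/n = 1033·3541/5823 = 628.1733
RR_MH = (671.2280 + 772.4235) / (398.9924 + 628.1733) = 1443.6515 / 1027.1657 = 1.40547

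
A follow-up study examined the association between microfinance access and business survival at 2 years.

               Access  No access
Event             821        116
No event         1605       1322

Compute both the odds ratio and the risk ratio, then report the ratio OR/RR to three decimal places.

1.390

Reading the table with exposure as columns: a = 821 (Access, case), b = 1605 (Access, non-case), c = 116 (No access, case), d = 1322.
OR = (821·1322)/(1605·116) = 1085362/186180 = 5.82964
Risk in exposed = 821/2426 = 0.33842; risk in unexposed = 116/1438 = 0.08067; RR = 4.19521
OR/RR = 5.82964 / 4.19521 = 1.38960
The outcome is not rare, so the OR lies further from 1 than the RR.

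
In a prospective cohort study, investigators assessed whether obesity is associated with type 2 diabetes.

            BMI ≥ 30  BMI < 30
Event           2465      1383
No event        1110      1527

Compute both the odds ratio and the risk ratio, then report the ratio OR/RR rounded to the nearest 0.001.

1.690

Reading the table with exposure as columns: a = 2465 (BMI ≥ 30, case), b = 1110 (BMI ≥ 30, non-case), c = 1383 (BMI < 30, case), d = 1527.
OR = (2465·1527)/(1110·1383) = 3764055/1535130 = 2.45195
Risk in exposed = 2465/3575 = 0.68951; risk in unexposed = 1383/2910 = 0.47526; RR = 1.45081
OR/RR = 2.45195 / 1.45081 = 1.69005
The outcome is not rare, so the OR lies further from 1 than the RR.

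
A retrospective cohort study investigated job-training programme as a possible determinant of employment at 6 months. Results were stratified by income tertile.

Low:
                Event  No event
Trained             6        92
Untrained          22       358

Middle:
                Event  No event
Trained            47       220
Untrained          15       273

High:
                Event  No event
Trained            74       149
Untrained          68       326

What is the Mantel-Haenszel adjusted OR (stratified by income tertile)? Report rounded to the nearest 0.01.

2.51

OR_MH = Σ(aᵢdᵢ/nᵢ) / Σ(bᵢcᵢ/nᵢ), where nᵢ is the stratum total.
Stratum 1 (Low): n = 478; a·d/n = 6·358/478 = 4.4937; b·c/n = 92·22/478 = 4.2343
Stratum 2 (Middle): n = 555; a·d/n = 47·273/555 = 23.1189; b·c/n = 220·15/555 = 5.9459
Stratum 3 (High): n = 617; a·d/n = 74·326/617 = 39.0989; b·c/n = 149·68/617 = 16.4214
OR_MH = (4.4937 + 23.1189 + 39.0989) / (4.2343 + 5.9459 + 16.4214) = 66.7115 / 26.6016 = 2.50780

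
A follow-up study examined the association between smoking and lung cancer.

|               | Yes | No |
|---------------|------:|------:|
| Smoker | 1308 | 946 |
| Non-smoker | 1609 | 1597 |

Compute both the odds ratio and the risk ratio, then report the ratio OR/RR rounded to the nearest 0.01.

1.19

Cells: a = 1308, b = 946, c = 1609, d = 1597.
OR = (1308·1597)/(946·1609) = 2088876/1522114 = 1.37235
Risk in exposed = 1308/2254 = 0.58030; risk in unexposed = 1609/3206 = 0.50187; RR = 1.15628
OR/RR = 1.37235 / 1.15628 = 1.18687
The outcome is not rare, so the OR lies further from 1 than the RR.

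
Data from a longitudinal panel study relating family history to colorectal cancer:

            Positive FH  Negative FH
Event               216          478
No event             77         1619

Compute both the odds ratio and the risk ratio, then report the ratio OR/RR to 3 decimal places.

Reading the table with exposure as columns: a = 216 (Positive FH, case), b = 77 (Positive FH, non-case), c = 478 (Negative FH, case), d = 1619.
OR = (216·1619)/(77·478) = 349704/36806 = 9.50128
Risk in exposed = 216/293 = 0.73720; risk in unexposed = 478/2097 = 0.22794; RR = 3.23412
OR/RR = 9.50128 / 3.23412 = 2.93782
The outcome is not rare, so the OR lies further from 1 than the RR.

2.938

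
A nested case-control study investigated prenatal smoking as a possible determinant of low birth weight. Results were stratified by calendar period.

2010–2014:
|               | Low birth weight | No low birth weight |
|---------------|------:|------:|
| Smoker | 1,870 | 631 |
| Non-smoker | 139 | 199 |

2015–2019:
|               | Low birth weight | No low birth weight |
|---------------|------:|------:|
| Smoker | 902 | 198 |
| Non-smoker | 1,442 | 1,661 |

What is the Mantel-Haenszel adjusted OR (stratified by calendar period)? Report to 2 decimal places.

OR_MH = Σ(aᵢdᵢ/nᵢ) / Σ(bᵢcᵢ/nᵢ), where nᵢ is the stratum total.
Stratum 1 (2010–2014): n = 2839; a·d/n = 1870·199/2839 = 131.0778; b·c/n = 631·139/2839 = 30.8943
Stratum 2 (2015–2019): n = 4203; a·d/n = 902·1661/4203 = 356.4649; b·c/n = 198·1442/4203 = 67.9315
OR_MH = (131.0778 + 356.4649) / (30.8943 + 67.9315) = 487.5428 / 98.8258 = 4.93335

4.93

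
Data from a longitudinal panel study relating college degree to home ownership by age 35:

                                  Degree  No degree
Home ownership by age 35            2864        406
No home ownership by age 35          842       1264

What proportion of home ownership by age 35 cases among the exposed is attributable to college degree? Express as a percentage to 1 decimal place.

68.5

Reading the table with exposure as columns: a = 2864 (Degree, case), b = 842 (Degree, non-case), c = 406 (No degree, case), d = 1264.
Risk in exposed = 2864/3706 = 0.77280; risk in unexposed = 406/1670 = 0.24311.
RR = 0.77280/0.24311 = 3.17876
AR% = (RR − 1)/RR × 100 = (3.17876 − 1)/3.17876 × 100 = 68.5412%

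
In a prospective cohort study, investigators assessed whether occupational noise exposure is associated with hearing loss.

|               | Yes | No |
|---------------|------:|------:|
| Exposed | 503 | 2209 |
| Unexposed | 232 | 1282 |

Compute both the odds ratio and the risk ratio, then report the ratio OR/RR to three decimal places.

1.040

Cells: a = 503, b = 2209, c = 232, d = 1282.
OR = (503·1282)/(2209·232) = 644846/512488 = 1.25827
Risk in exposed = 503/2712 = 0.18547; risk in unexposed = 232/1514 = 0.15324; RR = 1.21036
OR/RR = 1.25827 / 1.21036 = 1.03958
The outcome is not rare, so the OR lies further from 1 than the RR.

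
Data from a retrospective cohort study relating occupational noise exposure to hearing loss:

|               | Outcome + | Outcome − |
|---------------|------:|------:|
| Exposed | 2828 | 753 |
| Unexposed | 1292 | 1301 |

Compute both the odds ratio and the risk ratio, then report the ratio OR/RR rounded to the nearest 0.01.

Cells: a = 2828, b = 753, c = 1292, d = 1301.
OR = (2828·1301)/(753·1292) = 3679228/972876 = 3.78181
Risk in exposed = 2828/3581 = 0.78972; risk in unexposed = 1292/2593 = 0.49826; RR = 1.58495
OR/RR = 3.78181 / 1.58495 = 2.38608
The outcome is not rare, so the OR lies further from 1 than the RR.

2.39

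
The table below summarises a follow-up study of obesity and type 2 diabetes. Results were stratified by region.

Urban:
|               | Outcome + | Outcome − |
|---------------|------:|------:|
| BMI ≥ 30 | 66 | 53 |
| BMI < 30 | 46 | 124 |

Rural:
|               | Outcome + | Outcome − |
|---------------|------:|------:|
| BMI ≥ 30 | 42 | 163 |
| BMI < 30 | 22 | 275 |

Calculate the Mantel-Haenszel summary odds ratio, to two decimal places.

3.29

OR_MH = Σ(aᵢdᵢ/nᵢ) / Σ(bᵢcᵢ/nᵢ), where nᵢ is the stratum total.
Stratum 1 (Urban): n = 289; a·d/n = 66·124/289 = 28.3183; b·c/n = 53·46/289 = 8.4360
Stratum 2 (Rural): n = 502; a·d/n = 42·275/502 = 23.0080; b·c/n = 163·22/502 = 7.1434
OR_MH = (28.3183 + 23.0080) / (8.4360 + 7.1434) = 51.3263 / 15.5794 = 3.29450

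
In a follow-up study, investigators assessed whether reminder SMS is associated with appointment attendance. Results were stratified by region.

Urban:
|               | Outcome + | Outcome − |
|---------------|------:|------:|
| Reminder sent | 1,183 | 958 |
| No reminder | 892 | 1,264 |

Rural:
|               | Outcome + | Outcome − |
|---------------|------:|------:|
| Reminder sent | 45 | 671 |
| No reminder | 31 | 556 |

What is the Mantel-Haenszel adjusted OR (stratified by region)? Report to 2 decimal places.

OR_MH = Σ(aᵢdᵢ/nᵢ) / Σ(bᵢcᵢ/nᵢ), where nᵢ is the stratum total.
Stratum 1 (Urban): n = 4297; a·d/n = 1183·1264/4297 = 347.9898; b·c/n = 958·892/4297 = 198.8680
Stratum 2 (Rural): n = 1303; a·d/n = 45·556/1303 = 19.2018; b·c/n = 671·31/1303 = 15.9639
OR_MH = (347.9898 + 19.2018) / (198.8680 + 15.9639) = 367.1916 / 214.8320 = 1.70920

1.71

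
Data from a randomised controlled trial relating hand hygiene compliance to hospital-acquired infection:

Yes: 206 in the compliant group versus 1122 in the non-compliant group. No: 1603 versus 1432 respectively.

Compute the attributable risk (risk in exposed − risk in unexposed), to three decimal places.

From the description: a = 206, b = 1603, c = 1122, d = 1432.
Risk in exposed = 206/1809 = 0.113875; risk in unexposed = 1122/2554 = 0.439311.
Risk difference = 0.113875 − 0.439311 = -0.325436

-0.325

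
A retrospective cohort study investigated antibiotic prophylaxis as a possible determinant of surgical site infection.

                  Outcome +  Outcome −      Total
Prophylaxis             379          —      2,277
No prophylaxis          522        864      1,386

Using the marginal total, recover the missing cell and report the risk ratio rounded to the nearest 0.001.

0.442

The missing cell is in the exposed row: 2277 − 379 = 1898.
So a = 379, b = 1898, c = 522, d = 864.
RR = [a/(a+b)] / [c/(c+d)] = (379/2277) / (522/1386) = 0.16645/0.37662 = 0.44195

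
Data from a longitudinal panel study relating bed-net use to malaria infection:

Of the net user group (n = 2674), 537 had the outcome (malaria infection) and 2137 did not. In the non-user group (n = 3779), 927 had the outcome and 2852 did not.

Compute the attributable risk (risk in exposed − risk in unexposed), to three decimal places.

From the description: a = 537, b = 2137, c = 927, d = 2852.
Risk in exposed = 537/2674 = 0.200823; risk in unexposed = 927/3779 = 0.245303.
Risk difference = 0.200823 − 0.245303 = -0.044480

-0.044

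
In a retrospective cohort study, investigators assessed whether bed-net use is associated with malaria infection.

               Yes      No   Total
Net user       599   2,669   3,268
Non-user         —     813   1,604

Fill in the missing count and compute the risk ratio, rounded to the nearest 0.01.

0.37

The missing cell is in the unexposed row: 1604 − 813 = 791.
So a = 599, b = 2669, c = 791, d = 813.
RR = [a/(a+b)] / [c/(c+d)] = (599/3268) / (791/1604) = 0.18329/0.49314 = 0.37168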